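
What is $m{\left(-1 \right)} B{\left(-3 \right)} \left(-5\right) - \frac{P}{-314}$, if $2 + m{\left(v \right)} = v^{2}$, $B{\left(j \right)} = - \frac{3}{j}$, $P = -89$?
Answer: $\frac{1481}{314} \approx 4.7166$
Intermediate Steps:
$m{\left(v \right)} = -2 + v^{2}$
$m{\left(-1 \right)} B{\left(-3 \right)} \left(-5\right) - \frac{P}{-314} = \left(-2 + \left(-1\right)^{2}\right) \left(- \frac{3}{-3}\right) \left(-5\right) - - \frac{89}{-314} = \left(-2 + 1\right) \left(\left(-3\right) \left(- \frac{1}{3}\right)\right) \left(-5\right) - \left(-89\right) \left(- \frac{1}{314}\right) = \left(-1\right) 1 \left(-5\right) - \frac{89}{314} = \left(-1\right) \left(-5\right) - \frac{89}{314} = 5 - \frac{89}{314} = \frac{1481}{314}$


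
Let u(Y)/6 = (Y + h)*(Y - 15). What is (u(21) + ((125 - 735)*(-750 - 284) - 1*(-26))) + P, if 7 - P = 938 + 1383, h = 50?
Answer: 631008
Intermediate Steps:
u(Y) = 6*(-15 + Y)*(50 + Y) (u(Y) = 6*((Y + 50)*(Y - 15)) = 6*((50 + Y)*(-15 + Y)) = 6*((-15 + Y)*(50 + Y)) = 6*(-15 + Y)*(50 + Y))
P = -2314 (P = 7 - (938 + 1383) = 7 - 1*2321 = 7 - 2321 = -2314)
(u(21) + ((125 - 735)*(-750 - 284) - 1*(-26))) + P = ((-4500 + 6*21² + 210*21) + ((125 - 735)*(-750 - 284) - 1*(-26))) - 2314 = ((-4500 + 6*441 + 4410) + (-610*(-1034) + 26)) - 2314 = ((-4500 + 2646 + 4410) + (630740 + 26)) - 2314 = (2556 + 630766) - 2314 = 633322 - 2314 = 631008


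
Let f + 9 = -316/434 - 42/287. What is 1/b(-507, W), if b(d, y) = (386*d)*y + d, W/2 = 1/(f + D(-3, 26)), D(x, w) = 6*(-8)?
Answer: 514909/3221262525 ≈ 0.00015985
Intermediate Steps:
D(x, w) = -48
f = -87853/8897 (f = -9 + (-316/434 - 42/287) = -9 + (-316*1/434 - 42*1/287) = -9 + (-158/217 - 6/41) = -9 - 7780/8897 = -87853/8897 ≈ -9.8745)
W = -17794/514909 (W = 2/(-87853/8897 - 48) = 2/(-514909/8897) = 2*(-8897/514909) = -17794/514909 ≈ -0.034558)
b(d, y) = d + 386*d*y (b(d, y) = 386*d*y + d = d + 386*d*y)
1/b(-507, W) = 1/(-507*(1 + 386*(-17794/514909))) = 1/(-507*(1 - 6868484/514909)) = 1/(-507*(-6353575/514909)) = 1/(3221262525/514909) = 514909/3221262525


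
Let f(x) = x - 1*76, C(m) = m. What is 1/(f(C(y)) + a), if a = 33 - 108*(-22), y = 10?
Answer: 1/2343 ≈ 0.00042680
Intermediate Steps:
f(x) = -76 + x (f(x) = x - 76 = -76 + x)
a = 2409 (a = 33 + 2376 = 2409)
1/(f(C(y)) + a) = 1/((-76 + 10) + 2409) = 1/(-66 + 2409) = 1/2343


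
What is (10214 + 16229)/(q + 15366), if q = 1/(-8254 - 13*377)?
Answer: 347857665/202139729 ≈ 1.7209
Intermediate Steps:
q = -1/13155 (q = 1/(-8254 - 4901) = 1/(-13155) = -1/13155 ≈ -7.6017e-5)
(10214 + 16229)/(q + 15366) = (10214 + 16229)/(-1/13155 + 15366) = 26443/(202139729/13155) = 26443*(13155/202139729) = 347857665/202139729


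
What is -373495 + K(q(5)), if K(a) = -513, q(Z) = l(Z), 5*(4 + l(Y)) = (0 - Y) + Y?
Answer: -374008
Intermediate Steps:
l(Y) = -4 (l(Y) = -4 + ((0 - Y) + Y)/5 = -4 + (-Y + Y)/5 = -4 + (⅕)*0 = -4 + 0 = -4)
q(Z) = -4
-373495 + K(q(5)) = -373495 - 513 = -374008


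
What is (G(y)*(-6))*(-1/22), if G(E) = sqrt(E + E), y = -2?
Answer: 6*I/11 ≈ 0.54545*I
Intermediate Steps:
G(E) = sqrt(2)*sqrt(E) (G(E) = sqrt(2*E) = sqrt(2)*sqrt(E))
(G(y)*(-6))*(-1/22) = ((sqrt(2)*sqrt(-2))*(-6))*(-1/22) = ((sqrt(2)*(I*sqrt(2)))*(-6))*(-1*1/22) = ((2*I)*(-6))*(-1/22) = -12*I*(-1/22) = 6*I/11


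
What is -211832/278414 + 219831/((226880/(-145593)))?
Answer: -4455463056999161/31583284160 ≈ -1.4107e+5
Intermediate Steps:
-211832/278414 + 219831/((226880/(-145593))) = -211832*1/278414 + 219831/((226880*(-1/145593))) = -105916/139207 + 219831/(-226880/145593) = -105916/139207 + 219831*(-145593/226880) = -105916/139207 - 32005854783/226880 = -4455463056999161/31583284160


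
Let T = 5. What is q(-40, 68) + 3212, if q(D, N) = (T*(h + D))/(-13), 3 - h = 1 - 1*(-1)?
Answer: 3227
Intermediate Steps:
h = 1 (h = 3 - (1 - 1*(-1)) = 3 - (1 + 1) = 3 - 1*2 = 3 - 2 = 1)
q(D, N) = -5/13 - 5*D/13 (q(D, N) = (5*(1 + D))/(-13) = (5 + 5*D)*(-1/13) = -5/13 - 5*D/13)
q(-40, 68) + 3212 = (-5/13 - 5/13*(-40)) + 3212 = (-5/13 + 200/13) + 3212 = 15 + 3212 = 3227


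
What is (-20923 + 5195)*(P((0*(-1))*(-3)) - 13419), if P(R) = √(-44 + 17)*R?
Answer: 211054032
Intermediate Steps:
P(R) = 3*I*R*√3 (P(R) = √(-27)*R = (3*I*√3)*R = 3*I*R*√3)
(-20923 + 5195)*(P((0*(-1))*(-3)) - 13419) = (-20923 + 5195)*(3*I*((0*(-1))*(-3))*√3 - 13419) = -15728*(3*I*(0*(-3))*√3 - 13419) = -15728*(3*I*0*√3 - 13419) = -15728*(0 - 13419) = -15728*(-13419) = 211054032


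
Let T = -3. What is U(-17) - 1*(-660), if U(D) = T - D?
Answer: 674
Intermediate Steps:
U(D) = -3 - D
U(-17) - 1*(-660) = (-3 - 1*(-17)) - 1*(-660) = (-3 + 17) + 660 = 14 + 660 = 674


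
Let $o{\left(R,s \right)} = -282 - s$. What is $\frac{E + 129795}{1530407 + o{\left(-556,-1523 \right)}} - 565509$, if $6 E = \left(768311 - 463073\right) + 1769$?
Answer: $- \frac{5196963287215}{9189888} \approx -5.6551 \cdot 10^{5}$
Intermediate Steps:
$E = \frac{307007}{6}$ ($E = \frac{\left(768311 - 463073\right) + 1769}{6} = \frac{305238 + 1769}{6} = \frac{1}{6} \cdot 307007 = \frac{307007}{6} \approx 51168.0$)
$\frac{E + 129795}{1530407 + o{\left(-556,-1523 \right)}} - 565509 = \frac{\frac{307007}{6} + 129795}{1530407 - -1241} - 565509 = \frac{1085777}{6 \left(1530407 + \left(-282 + 1523\right)\right)} - 565509 = \frac{1085777}{6 \left(1530407 + 1241\right)} - 565509 = \frac{1085777}{6 \cdot 1531648} - 565509 = \frac{1085777}{6} \cdot \frac{1}{1531648} - 565509 = \frac{1085777}{9189888} - 565509 = - \frac{5196963287215}{9189888}$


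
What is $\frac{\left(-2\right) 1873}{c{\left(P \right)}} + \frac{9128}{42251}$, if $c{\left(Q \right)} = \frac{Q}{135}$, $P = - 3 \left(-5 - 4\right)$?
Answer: $- \frac{791352102}{42251} \approx -18730.0$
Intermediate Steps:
$P = 27$ ($P = \left(-3\right) \left(-9\right) = 27$)
$c{\left(Q \right)} = \frac{Q}{135}$ ($c{\left(Q \right)} = Q \frac{1}{135} = \frac{Q}{135}$)
$\frac{\left(-2\right) 1873}{c{\left(P \right)}} + \frac{9128}{42251} = \frac{\left(-2\right) 1873}{\frac{1}{135} \cdot 27} + \frac{9128}{42251} = - 3746 \frac{1}{\frac{1}{5}} + 9128 \cdot \frac{1}{42251} = \left(-3746\right) 5 + \frac{9128}{42251} = -18730 + \frac{9128}{42251} = - \frac{791352102}{42251}$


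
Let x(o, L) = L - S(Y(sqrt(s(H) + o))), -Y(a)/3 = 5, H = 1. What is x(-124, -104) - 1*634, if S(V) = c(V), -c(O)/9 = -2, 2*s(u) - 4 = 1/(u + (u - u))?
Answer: -756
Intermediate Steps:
s(u) = 2 + 1/(2*u) (s(u) = 2 + 1/(2*(u + (u - u))) = 2 + 1/(2*(u + 0)) = 2 + 1/(2*u))
Y(a) = -15 (Y(a) = -3*5 = -15)
c(O) = 18 (c(O) = -9*(-2) = 18)
S(V) = 18
x(o, L) = -18 + L (x(o, L) = L - 1*18 = L - 18 = -18 + L)
x(-124, -104) - 1*634 = (-18 - 104) - 1*634 = -122 - 634 = -756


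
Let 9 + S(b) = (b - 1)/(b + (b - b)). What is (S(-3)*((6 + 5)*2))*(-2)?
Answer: 1012/3 ≈ 337.33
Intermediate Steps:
S(b) = -9 + (-1 + b)/b (S(b) = -9 + (b - 1)/(b + (b - b)) = -9 + (-1 + b)/(b + 0) = -9 + (-1 + b)/b)
(S(-3)*((6 + 5)*2))*(-2) = ((-8 - 1/(-3))*((6 + 5)*2))*(-2) = ((-8 - 1*(-⅓))*(11*2))*(-2) = ((-8 + ⅓)*22)*(-2) = -23/3*22*(-2) = -506/3*(-2) = 1012/3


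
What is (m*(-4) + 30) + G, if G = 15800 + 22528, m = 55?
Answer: 38138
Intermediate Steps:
G = 38328
(m*(-4) + 30) + G = (55*(-4) + 30) + 38328 = (-220 + 30) + 38328 = -190 + 38328 = 38138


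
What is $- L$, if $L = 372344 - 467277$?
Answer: $94933$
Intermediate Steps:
$L = -94933$
$- L = \left(-1\right) \left(-94933\right) = 94933$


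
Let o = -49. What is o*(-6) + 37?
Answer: 331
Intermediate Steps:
o*(-6) + 37 = -49*(-6) + 37 = 294 + 37 = 331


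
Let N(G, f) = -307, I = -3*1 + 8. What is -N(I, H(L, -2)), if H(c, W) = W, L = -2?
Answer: 307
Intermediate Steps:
I = 5 (I = -3 + 8 = 5)
-N(I, H(L, -2)) = -1*(-307) = 307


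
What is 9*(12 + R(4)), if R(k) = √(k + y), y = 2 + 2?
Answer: 108 + 18*√2 ≈ 133.46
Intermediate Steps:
y = 4
R(k) = √(4 + k) (R(k) = √(k + 4) = √(4 + k))
9*(12 + R(4)) = 9*(12 + √(4 + 4)) = 9*(12 + √8) = 9*(12 + 2*√2) = 108 + 18*√2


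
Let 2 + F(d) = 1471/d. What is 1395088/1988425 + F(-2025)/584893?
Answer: 66093714528527/94204284945525 ≈ 0.70160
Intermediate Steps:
F(d) = -2 + 1471/d
1395088/1988425 + F(-2025)/584893 = 1395088/1988425 + (-2 + 1471/(-2025))/584893 = 1395088*(1/1988425) + (-2 + 1471*(-1/2025))*(1/584893) = 1395088/1988425 + (-2 - 1471/2025)*(1/584893) = 1395088/1988425 - 5521/2025*1/584893 = 1395088/1988425 - 5521/1184408325 = 66093714528527/94204284945525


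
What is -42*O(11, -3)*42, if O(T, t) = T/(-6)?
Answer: 3234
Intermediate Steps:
O(T, t) = -T/6 (O(T, t) = T*(-1/6) = -T/6)
-42*O(11, -3)*42 = -(-7)*11*42 = -42*(-11/6)*42 = 77*42 = 3234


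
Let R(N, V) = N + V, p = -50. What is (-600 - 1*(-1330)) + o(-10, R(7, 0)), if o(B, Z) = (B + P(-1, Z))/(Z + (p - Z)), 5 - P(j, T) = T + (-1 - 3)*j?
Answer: 18258/25 ≈ 730.32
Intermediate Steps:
P(j, T) = 5 - T + 4*j (P(j, T) = 5 - (T + (-1 - 3)*j) = 5 - (T - 4*j) = 5 + (-T + 4*j) = 5 - T + 4*j)
o(B, Z) = -1/50 - B/50 + Z/50 (o(B, Z) = (B + (5 - Z + 4*(-1)))/(Z + (-50 - Z)) = (B + (5 - Z - 4))/(-50) = (B + (1 - Z))*(-1/50) = (1 + B - Z)*(-1/50) = -1/50 - B/50 + Z/50)
(-600 - 1*(-1330)) + o(-10, R(7, 0)) = (-600 - 1*(-1330)) + (-1/50 - 1/50*(-10) + (7 + 0)/50) = (-600 + 1330) + (-1/50 + ⅕ + (1/50)*7) = 730 + (-1/50 + ⅕ + 7/50) = 730 + 8/25 = 18258/25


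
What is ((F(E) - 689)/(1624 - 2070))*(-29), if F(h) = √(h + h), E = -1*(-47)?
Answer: -19981/446 + 29*√94/446 ≈ -44.170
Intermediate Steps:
E = 47
F(h) = √2*√h (F(h) = √(2*h) = √2*√h)
((F(E) - 689)/(1624 - 2070))*(-29) = ((√2*√47 - 689)/(1624 - 2070))*(-29) = ((√94 - 689)/(-446))*(-29) = ((-689 + √94)*(-1/446))*(-29) = (689/446 - √94/446)*(-29) = -19981/446 + 29*√94/446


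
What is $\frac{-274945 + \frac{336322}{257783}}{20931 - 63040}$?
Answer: $\frac{70875810613}{10854984347} \approx 6.5293$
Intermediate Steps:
$\frac{-274945 + \frac{336322}{257783}}{20931 - 63040} = \frac{-274945 + 336322 \cdot \frac{1}{257783}}{-42109} = \left(-274945 + \frac{336322}{257783}\right) \left(- \frac{1}{42109}\right) = \left(- \frac{70875810613}{257783}\right) \left(- \frac{1}{42109}\right) = \frac{70875810613}{10854984347}$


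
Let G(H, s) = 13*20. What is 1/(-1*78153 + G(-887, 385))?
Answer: -1/77893 ≈ -1.2838e-5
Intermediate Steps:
G(H, s) = 260
1/(-1*78153 + G(-887, 385)) = 1/(-1*78153 + 260) = 1/(-78153 + 260) = 1/(-77893) = -1/77893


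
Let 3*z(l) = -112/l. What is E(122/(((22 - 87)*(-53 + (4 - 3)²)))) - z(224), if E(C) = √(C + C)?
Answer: ⅙ + √305/65 ≈ 0.43535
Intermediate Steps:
z(l) = -112/(3*l) (z(l) = (-112/l)/3 = -112/(3*l))
E(C) = √2*√C (E(C) = √(2*C) = √2*√C)
E(122/(((22 - 87)*(-53 + (4 - 3)²)))) - z(224) = √2*√(122/(((22 - 87)*(-53 + (4 - 3)²)))) - (-112)/(3*224) = √2*√(122/((-65*(-53 + 1²)))) - (-112)/(3*224) = √2*√(122/((-65*(-53 + 1)))) - 1*(-⅙) = √2*√(122/((-65*(-52)))) + ⅙ = √2*√(122/3380) + ⅙ = √2*√(122*(1/3380)) + ⅙ = √2*√(61/1690) + ⅙ = √2*(√610/130) + ⅙ = √305/65 + ⅙ = ⅙ + √305/65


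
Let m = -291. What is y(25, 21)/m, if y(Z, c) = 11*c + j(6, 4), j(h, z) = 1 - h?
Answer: -226/291 ≈ -0.77663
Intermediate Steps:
y(Z, c) = -5 + 11*c (y(Z, c) = 11*c + (1 - 1*6) = 11*c + (1 - 6) = 11*c - 5 = -5 + 11*c)
y(25, 21)/m = (-5 + 11*21)/(-291) = (-5 + 231)*(-1/291) = 226*(-1/291) = -226/291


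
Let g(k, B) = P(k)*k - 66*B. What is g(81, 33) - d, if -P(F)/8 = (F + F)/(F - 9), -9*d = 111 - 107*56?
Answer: -38605/9 ≈ -4289.4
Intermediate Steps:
d = 5881/9 (d = -(111 - 107*56)/9 = -(111 - 5992)/9 = -⅑*(-5881) = 5881/9 ≈ 653.44)
P(F) = -16*F/(-9 + F) (P(F) = -8*(F + F)/(F - 9) = -8*2*F/(-9 + F) = -16*F/(-9 + F))
g(k, B) = -66*B - 16*k²/(-9 + k) (g(k, B) = (-16*k/(-9 + k))*k - 66*B = -16*k²/(-9 + k) - 66*B = -66*B - 16*k²/(-9 + k))
g(81, 33) - d = 2*(-8*81² - 33*33*(-9 + 81))/(-9 + 81) - 1*5881/9 = 2*(-8*6561 - 33*33*72)/72 - 5881/9 = 2*(1/72)*(-52488 - 78408) - 5881/9 = 2*(1/72)*(-130896) - 5881/9 = -3636 - 5881/9 = -38605/9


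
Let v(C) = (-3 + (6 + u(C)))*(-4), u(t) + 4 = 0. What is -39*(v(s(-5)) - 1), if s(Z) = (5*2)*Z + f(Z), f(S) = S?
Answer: -117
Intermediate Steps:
u(t) = -4 (u(t) = -4 + 0 = -4)
s(Z) = 11*Z (s(Z) = (5*2)*Z + Z = 10*Z + Z = 11*Z)
v(C) = 4 (v(C) = (-3 + (6 - 4))*(-4) = (-3 + 2)*(-4) = -1*(-4) = 4)
-39*(v(s(-5)) - 1) = -39*(4 - 1) = -39*3 = -117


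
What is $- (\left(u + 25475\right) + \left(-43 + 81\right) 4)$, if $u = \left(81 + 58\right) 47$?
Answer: $-32160$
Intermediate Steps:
$u = 6533$ ($u = 139 \cdot 47 = 6533$)
$- (\left(u + 25475\right) + \left(-43 + 81\right) 4) = - (\left(6533 + 25475\right) + \left(-43 + 81\right) 4) = - (32008 + 38 \cdot 4) = - (32008 + 152) = \left(-1\right) 32160 = -32160$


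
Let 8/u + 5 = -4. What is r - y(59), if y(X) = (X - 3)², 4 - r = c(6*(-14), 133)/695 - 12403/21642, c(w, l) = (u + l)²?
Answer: -1281909032159/406112130 ≈ -3156.5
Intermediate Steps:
u = -8/9 (u = 8/(-5 - 4) = 8/(-9) = 8*(-⅑) = -8/9 ≈ -0.88889)
c(w, l) = (-8/9 + l)²
r = -8341392479/406112130 (r = 4 - (((-8 + 9*133)²/81)/695 - 12403/21642) = 4 - (((-8 + 1197)²/81)*(1/695) - 12403*1/21642) = 4 - (((1/81)*1189²)*(1/695) - 12403/21642) = 4 - (((1/81)*1413721)*(1/695) - 12403/21642) = 4 - ((1413721/81)*(1/695) - 12403/21642) = 4 - (1413721/56295 - 12403/21642) = 4 - 1*9965840999/406112130 = 4 - 9965840999/406112130 = -8341392479/406112130 ≈ -20.540)
y(X) = (-3 + X)²
r - y(59) = -8341392479/406112130 - (-3 + 59)² = -8341392479/406112130 - 1*56² = -8341392479/406112130 - 1*3136 = -8341392479/406112130 - 3136 = -1281909032159/406112130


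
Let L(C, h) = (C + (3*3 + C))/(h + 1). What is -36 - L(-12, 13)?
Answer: -489/14 ≈ -34.929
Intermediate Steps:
L(C, h) = (9 + 2*C)/(1 + h) (L(C, h) = (C + (9 + C))/(1 + h) = (9 + 2*C)/(1 + h))
-36 - L(-12, 13) = -36 - (9 + 2*(-12))/(1 + 13) = -36 - (9 - 24)/14 = -36 - (-15)/14 = -36 - 1*(-15/14) = -36 + 15/14 = -489/14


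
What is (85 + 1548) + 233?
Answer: 1866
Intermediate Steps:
(85 + 1548) + 233 = 1633 + 233 = 1866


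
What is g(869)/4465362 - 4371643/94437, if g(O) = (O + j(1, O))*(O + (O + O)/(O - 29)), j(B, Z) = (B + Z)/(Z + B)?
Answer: -40646606753/881286084 ≈ -46.122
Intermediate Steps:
j(B, Z) = 1 (j(B, Z) = (B + Z)/(B + Z) = 1)
g(O) = (1 + O)*(O + 2*O/(-29 + O)) (g(O) = (O + 1)*(O + (O + O)/(O - 29)) = (1 + O)*(O + (2*O)/(-29 + O)) = (1 + O)*(O + 2*O/(-29 + O)))
g(869)/4465362 - 4371643/94437 = (869*(-27 + 869² - 26*869)/(-29 + 869))/4465362 - 4371643/94437 = (869*(-27 + 755161 - 22594)/840)*(1/4465362) - 4371643*1/94437 = (869*(1/840)*732540)*(1/4465362) - 4371643/94437 = (10609621/14)*(1/4465362) - 4371643/94437 = 33259/195972 - 4371643/94437 = -40646606753/881286084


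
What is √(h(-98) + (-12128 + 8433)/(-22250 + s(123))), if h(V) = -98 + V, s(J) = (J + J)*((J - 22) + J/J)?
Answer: 3*I*√3613574/406 ≈ 14.046*I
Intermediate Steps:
s(J) = 2*J*(-21 + J) (s(J) = (2*J)*((-22 + J) + 1) = (2*J)*(-21 + J) = 2*J*(-21 + J))
√(h(-98) + (-12128 + 8433)/(-22250 + s(123))) = √((-98 - 98) + (-12128 + 8433)/(-22250 + 2*123*(-21 + 123))) = √(-196 - 3695/(-22250 + 2*123*102)) = √(-196 - 3695/(-22250 + 25092)) = √(-196 - 3695/2842) = √(-560727/2842) = 3*I*√3613574/406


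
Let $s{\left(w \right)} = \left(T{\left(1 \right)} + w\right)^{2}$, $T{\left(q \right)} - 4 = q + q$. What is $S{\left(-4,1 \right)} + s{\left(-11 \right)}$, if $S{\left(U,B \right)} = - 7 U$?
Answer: $53$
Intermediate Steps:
$T{\left(q \right)} = 4 + 2 q$ ($T{\left(q \right)} = 4 + \left(q + q\right) = 4 + 2 q$)
$s{\left(w \right)} = \left(6 + w\right)^{2}$ ($s{\left(w \right)} = \left(\left(4 + 2 \cdot 1\right) + w\right)^{2} = \left(\left(4 + 2\right) + w\right)^{2} = \left(6 + w\right)^{2}$)
$S{\left(-4,1 \right)} + s{\left(-11 \right)} = \left(-7\right) \left(-4\right) + \left(6 - 11\right)^{2} = 28 + \left(-5\right)^{2} = 28 + 25 = 53$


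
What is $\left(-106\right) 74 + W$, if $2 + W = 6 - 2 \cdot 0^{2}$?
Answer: $-7840$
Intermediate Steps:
$W = 4$ ($W = -2 + \left(6 - 2 \cdot 0^{2}\right) = -2 + \left(6 - 0\right) = -2 + \left(6 + 0\right) = -2 + 6 = 4$)
$\left(-106\right) 74 + W = \left(-106\right) 74 + 4 = -7844 + 4 = -7840$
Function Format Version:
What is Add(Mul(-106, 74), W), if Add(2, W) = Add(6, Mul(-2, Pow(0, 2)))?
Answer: -7840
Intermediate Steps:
W = 4 (W = Add(-2, Add(6, Mul(-2, Pow(0, 2)))) = Add(-2, Add(6, Mul(-2, 0))) = Add(-2, Add(6, 0)) = Add(-2, 6) = 4)
Add(Mul(-106, 74), W) = Add(Mul(-106, 74), 4) = Add(-7844, 4) = -7840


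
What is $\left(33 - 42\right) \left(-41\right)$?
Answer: $369$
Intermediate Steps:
$\left(33 - 42\right) \left(-41\right) = \left(-9\right) \left(-41\right) = 369$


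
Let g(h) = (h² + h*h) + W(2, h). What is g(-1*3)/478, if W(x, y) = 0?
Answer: 9/239 ≈ 0.037657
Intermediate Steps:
g(h) = 2*h² (g(h) = (h² + h*h) + 0 = (h² + h²) + 0 = 2*h² + 0 = 2*h²)
g(-1*3)/478 = (2*(-1*3)²)/478 = (2*(-3)²)*(1/478) = (2*9)*(1/478) = 18*(1/478) = 9/239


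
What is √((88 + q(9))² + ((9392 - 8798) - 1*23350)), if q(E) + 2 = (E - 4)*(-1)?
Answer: I*√16195 ≈ 127.26*I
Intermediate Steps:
q(E) = 2 - E (q(E) = -2 + (E - 4)*(-1) = -2 + (-4 + E)*(-1) = -2 + (4 - E) = 2 - E)
√((88 + q(9))² + ((9392 - 8798) - 1*23350)) = √((88 + (2 - 1*9))² + ((9392 - 8798) - 1*23350)) = √((88 + (2 - 9))² + (594 - 23350)) = √((88 - 7)² - 22756) = √(81² - 22756) = √(6561 - 22756) = √(-16195) = I*√16195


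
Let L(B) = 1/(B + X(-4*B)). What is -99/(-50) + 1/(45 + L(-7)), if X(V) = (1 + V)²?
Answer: 3757269/1876550 ≈ 2.0022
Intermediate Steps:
L(B) = 1/(B + (1 - 4*B)²)
-99/(-50) + 1/(45 + L(-7)) = -99/(-50) + 1/(45 + 1/(-7 + (-1 + 4*(-7))²)) = -99*(-1/50) + 1/(45 + 1/(-7 + (-1 - 28)²)) = 99/50 + 1/(45 + 1/(-7 + (-29)²)) = 99/50 + 1/(45 + 1/(-7 + 841)) = 99/50 + 1/(45 + 1/834) = 99/50 + 1/(37531/834) = 99/50 + 834/37531 = 3757269/1876550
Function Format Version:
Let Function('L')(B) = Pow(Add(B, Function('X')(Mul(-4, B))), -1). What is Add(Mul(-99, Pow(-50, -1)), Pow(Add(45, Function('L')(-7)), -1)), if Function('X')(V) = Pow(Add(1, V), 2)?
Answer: Rational(3757269, 1876550) ≈ 2.0022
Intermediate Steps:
Function('L')(B) = Pow(Add(B, Pow(Add(1, Mul(-4, B)), 2)), -1)
Add(Mul(-99, Pow(-50, -1)), Pow(Add(45, Function('L')(-7)), -1)) = Add(Mul(-99, Pow(-50, -1)), Pow(Add(45, Pow(Add(-7, Pow(Add(-1, Mul(4, -7)), 2)), -1)), -1)) = Add(Mul(-99, Rational(-1, 50)), Pow(Add(45, Pow(Add(-7, Pow(Add(-1, -28), 2)), -1)), -1)) = Add(Rational(99, 50), Pow(Add(45, Pow(Add(-7, Pow(-29, 2)), -1)), -1)) = Add(Rational(99, 50), Pow(Add(45, Pow(Add(-7, 841), -1)), -1)) = Add(Rational(99, 50), Pow(Add(45, Pow(834, -1)), -1)) = Add(Rational(99, 50), Pow(Add(45, Rational(1, 834)), -1)) = Add(Rational(99, 50), Pow(Rational(37531, 834), -1)) = Add(Rational(99, 50), Rational(834, 37531)) = Rational(3757269, 1876550)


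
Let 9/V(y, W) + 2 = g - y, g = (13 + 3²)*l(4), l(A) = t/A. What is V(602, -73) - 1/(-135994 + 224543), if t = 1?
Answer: -177231/11777017 ≈ -0.015049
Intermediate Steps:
l(A) = 1/A
g = 11/2 (g = (13 + 3²)/4 = (13 + 9)*(¼) = 22*(¼) = 11/2 ≈ 5.5000)
V(y, W) = 9/(7/2 - y) (V(y, W) = 9/(-2 + (11/2 - y)) = 9/(7/2 - y))
V(602, -73) - 1/(-135994 + 224543) = -18/(-7 + 2*602) - 1/(-135994 + 224543) = -18/(-7 + 1204) - 1/88549 = -18/1197 - 1*1/88549 = -18*1/1197 - 1/88549 = -2/133 - 1/88549 = -177231/11777017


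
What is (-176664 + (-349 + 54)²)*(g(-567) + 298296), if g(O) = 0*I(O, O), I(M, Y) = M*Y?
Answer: -26738955144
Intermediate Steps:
g(O) = 0 (g(O) = 0*(O*O) = 0*O² = 0)
(-176664 + (-349 + 54)²)*(g(-567) + 298296) = (-176664 + (-349 + 54)²)*(0 + 298296) = (-176664 + (-295)²)*298296 = (-176664 + 87025)*298296 = -89639*298296 = -26738955144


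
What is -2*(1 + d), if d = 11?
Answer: -24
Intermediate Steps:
-2*(1 + d) = -2*(1 + 11) = -2*12 = -24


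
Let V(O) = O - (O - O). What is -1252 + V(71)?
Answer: -1181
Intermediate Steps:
V(O) = O (V(O) = O - 1*0 = O + 0 = O)
-1252 + V(71) = -1252 + 71 = -1181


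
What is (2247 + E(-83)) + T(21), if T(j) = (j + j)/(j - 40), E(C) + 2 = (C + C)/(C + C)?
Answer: 42632/19 ≈ 2243.8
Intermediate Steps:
E(C) = -1 (E(C) = -2 + (C + C)/(C + C) = -2 + (2*C)/((2*C)) = -2 + (2*C)*(1/(2*C)) = -2 + 1 = -1)
T(j) = 2*j/(-40 + j) (T(j) = (2*j)/(-40 + j) = 2*j/(-40 + j))
(2247 + E(-83)) + T(21) = (2247 - 1) + 2*21/(-40 + 21) = 2246 + 2*21/(-19) = 2246 + 2*21*(-1/19) = 2246 - 42/19 = 42632/19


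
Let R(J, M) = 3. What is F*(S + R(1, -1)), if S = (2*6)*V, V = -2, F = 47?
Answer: -987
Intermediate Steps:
S = -24 (S = (2*6)*(-2) = 12*(-2) = -24)
F*(S + R(1, -1)) = 47*(-24 + 3) = 47*(-21) = -987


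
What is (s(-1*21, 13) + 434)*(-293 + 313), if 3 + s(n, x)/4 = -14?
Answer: 7320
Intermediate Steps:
s(n, x) = -68 (s(n, x) = -12 + 4*(-14) = -12 - 56 = -68)
(s(-1*21, 13) + 434)*(-293 + 313) = (-68 + 434)*(-293 + 313) = 366*20 = 7320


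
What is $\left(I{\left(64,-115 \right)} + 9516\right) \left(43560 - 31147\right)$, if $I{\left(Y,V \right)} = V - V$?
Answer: $118122108$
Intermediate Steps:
$I{\left(Y,V \right)} = 0$
$\left(I{\left(64,-115 \right)} + 9516\right) \left(43560 - 31147\right) = \left(0 + 9516\right) \left(43560 - 31147\right) = 9516 \cdot 12413 = 118122108$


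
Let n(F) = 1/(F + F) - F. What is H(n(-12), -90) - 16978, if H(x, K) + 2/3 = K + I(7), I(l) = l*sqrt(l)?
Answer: -51206/3 + 7*sqrt(7) ≈ -17050.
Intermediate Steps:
I(l) = l**(3/2)
n(F) = 1/(2*F) - F
H(x, K) = -2/3 + K + 7*sqrt(7) (H(x, K) = -2/3 + (K + 7**(3/2)) = -2/3 + (K + 7*sqrt(7)) = -2/3 + K + 7*sqrt(7))
H(n(-12), -90) - 16978 = (-2/3 - 90 + 7*sqrt(7)) - 16978 = (-272/3 + 7*sqrt(7)) - 16978 = -51206/3 + 7*sqrt(7)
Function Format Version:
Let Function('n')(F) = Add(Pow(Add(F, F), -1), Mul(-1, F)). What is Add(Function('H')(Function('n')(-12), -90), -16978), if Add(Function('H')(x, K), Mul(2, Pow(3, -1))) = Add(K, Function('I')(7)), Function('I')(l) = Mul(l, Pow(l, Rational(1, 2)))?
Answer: Add(Rational(-51206, 3), Mul(7, Pow(7, Rational(1, 2)))) ≈ -17050.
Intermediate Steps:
Function('I')(l) = Pow(l, Rational(3, 2))
Function('n')(F) = Add(Mul(Rational(1, 2), Pow(F, -1)), Mul(-1, F)) (Function('n')(F) = Add(Pow(Mul(2, F), -1), Mul(-1, F)) = Add(Mul(Rational(1, 2), Pow(F, -1)), Mul(-1, F)))
Function('H')(x, K) = Add(Rational(-2, 3), K, Mul(7, Pow(7, Rational(1, 2)))) (Function('H')(x, K) = Add(Rational(-2, 3), Add(K, Pow(7, Rational(3, 2)))) = Add(Rational(-2, 3), Add(K, Mul(7, Pow(7, Rational(1, 2))))) = Add(Rational(-2, 3), K, Mul(7, Pow(7, Rational(1, 2)))))
Add(Function('H')(Function('n')(-12), -90), -16978) = Add(Add(Rational(-2, 3), -90, Mul(7, Pow(7, Rational(1, 2)))), -16978) = Add(Add(Rational(-272, 3), Mul(7, Pow(7, Rational(1, 2)))), -16978) = Add(Rational(-51206, 3), Mul(7, Pow(7, Rational(1, 2))))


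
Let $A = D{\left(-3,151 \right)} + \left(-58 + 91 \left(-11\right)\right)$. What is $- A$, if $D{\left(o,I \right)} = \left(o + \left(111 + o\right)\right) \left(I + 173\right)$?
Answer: $-32961$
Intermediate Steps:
$D{\left(o,I \right)} = \left(111 + 2 o\right) \left(173 + I\right)$
$A = 32961$ ($A = \left(19203 + 111 \cdot 151 + 346 \left(-3\right) + 2 \cdot 151 \left(-3\right)\right) + \left(-58 + 91 \left(-11\right)\right) = \left(19203 + 16761 - 1038 - 906\right) - 1059 = 34020 - 1059 = 32961$)
$- A = \left(-1\right) 32961 = -32961$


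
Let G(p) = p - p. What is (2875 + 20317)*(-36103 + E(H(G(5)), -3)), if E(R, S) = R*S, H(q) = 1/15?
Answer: -4186527072/5 ≈ -8.3731e+8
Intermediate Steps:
G(p) = 0
H(q) = 1/15
(2875 + 20317)*(-36103 + E(H(G(5)), -3)) = (2875 + 20317)*(-36103 + (1/15)*(-3)) = 23192*(-36103 - ⅕) = 23192*(-180516/5) = -4186527072/5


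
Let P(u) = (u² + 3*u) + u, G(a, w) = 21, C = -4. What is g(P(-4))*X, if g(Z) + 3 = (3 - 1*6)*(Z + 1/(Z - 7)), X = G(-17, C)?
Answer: -54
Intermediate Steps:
P(u) = u² + 4*u
X = 21
g(Z) = -3 - 3*Z - 3/(-7 + Z) (g(Z) = -3 + (3 - 1*6)*(Z + 1/(Z - 7)) = -3 + (3 - 6)*(Z + 1/(-7 + Z)) = -3 - 3*(Z + 1/(-7 + Z)) = -3 + (-3*Z - 3/(-7 + Z)) = -3 - 3*Z - 3/(-7 + Z))
g(P(-4))*X = (3*(6 - (-4*(4 - 4))² + 6*(-4*(4 - 4)))/(-7 - 4*(4 - 4)))*21 = (3*(6 - (-4*0)² + 6*(-4*0))/(-7 - 4*0))*21 = (3*(6 - 1*0² + 6*0)/(-7 + 0))*21 = (3*(6 - 1*0 + 0)/(-7))*21 = (3*(-⅐)*(6 + 0 + 0))*21 = (3*(-⅐)*6)*21 = -18/7*21 = -54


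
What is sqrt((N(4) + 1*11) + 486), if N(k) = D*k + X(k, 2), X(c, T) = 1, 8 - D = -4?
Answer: sqrt(546) ≈ 23.367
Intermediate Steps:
D = 12 (D = 8 - 1*(-4) = 8 + 4 = 12)
N(k) = 1 + 12*k (N(k) = 12*k + 1 = 1 + 12*k)
sqrt((N(4) + 1*11) + 486) = sqrt(((1 + 12*4) + 1*11) + 486) = sqrt(((1 + 48) + 11) + 486) = sqrt((49 + 11) + 486) = sqrt(60 + 486) = sqrt(546)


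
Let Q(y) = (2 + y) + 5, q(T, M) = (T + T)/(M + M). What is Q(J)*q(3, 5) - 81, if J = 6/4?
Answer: -759/10 ≈ -75.900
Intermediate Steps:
q(T, M) = T/M (q(T, M) = (2*T)/((2*M)) = (2*T)*(1/(2*M)) = T/M)
J = 3/2 (J = 6*(¼) = 3/2 ≈ 1.5000)
Q(y) = 7 + y
Q(J)*q(3, 5) - 81 = (7 + 3/2)*(3/5) - 81 = 17*(3*(⅕))/2 - 81 = (17/2)*(⅗) - 81 = 51/10 - 81 = -759/10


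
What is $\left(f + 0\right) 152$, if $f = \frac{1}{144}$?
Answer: $\frac{19}{18} \approx 1.0556$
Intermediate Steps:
$f = \frac{1}{144} \approx 0.0069444$
$\left(f + 0\right) 152 = \left(\frac{1}{144} + 0\right) 152 = \frac{1}{144} \cdot 152 = \frac{19}{18}$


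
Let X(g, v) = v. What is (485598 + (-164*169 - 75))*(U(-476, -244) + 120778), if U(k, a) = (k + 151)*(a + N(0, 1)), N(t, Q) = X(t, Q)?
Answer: 91448321671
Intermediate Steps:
N(t, Q) = Q
U(k, a) = (1 + a)*(151 + k) (U(k, a) = (k + 151)*(a + 1) = (151 + k)*(1 + a) = (1 + a)*(151 + k))
(485598 + (-164*169 - 75))*(U(-476, -244) + 120778) = (485598 + (-164*169 - 75))*((151 - 476 + 151*(-244) - 244*(-476)) + 120778) = (485598 + (-27716 - 75))*((151 - 476 - 36844 + 116144) + 120778) = (485598 - 27791)*(78975 + 120778) = 457807*199753 = 91448321671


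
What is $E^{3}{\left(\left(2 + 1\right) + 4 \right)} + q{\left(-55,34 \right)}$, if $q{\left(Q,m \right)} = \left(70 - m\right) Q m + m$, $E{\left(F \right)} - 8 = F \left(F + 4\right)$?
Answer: $546839$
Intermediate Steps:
$E{\left(F \right)} = 8 + F \left(4 + F\right)$ ($E{\left(F \right)} = 8 + F \left(F + 4\right) = 8 + F \left(4 + F\right)$)
$q{\left(Q,m \right)} = m + Q m \left(70 - m\right)$ ($q{\left(Q,m \right)} = Q \left(70 - m\right) m + m = Q m \left(70 - m\right) + m = m + Q m \left(70 - m\right)$)
$E^{3}{\left(\left(2 + 1\right) + 4 \right)} + q{\left(-55,34 \right)} = \left(8 + \left(\left(2 + 1\right) + 4\right)^{2} + 4 \left(\left(2 + 1\right) + 4\right)\right)^{3} + 34 \left(1 + 70 \left(-55\right) - \left(-55\right) 34\right) = \left(8 + \left(3 + 4\right)^{2} + 4 \left(3 + 4\right)\right)^{3} + 34 \left(1 - 3850 + 1870\right) = \left(8 + 7^{2} + 4 \cdot 7\right)^{3} + 34 \left(-1979\right) = \left(8 + 49 + 28\right)^{3} - 67286 = 85^{3} - 67286 = 614125 - 67286 = 546839$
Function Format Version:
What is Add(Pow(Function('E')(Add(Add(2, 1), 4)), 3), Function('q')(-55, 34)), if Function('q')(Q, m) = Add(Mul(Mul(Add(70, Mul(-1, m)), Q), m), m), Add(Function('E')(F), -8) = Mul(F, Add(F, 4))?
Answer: 546839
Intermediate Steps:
Function('E')(F) = Add(8, Mul(F, Add(4, F))) (Function('E')(F) = Add(8, Mul(F, Add(F, 4))) = Add(8, Mul(F, Add(4, F))))
Function('q')(Q, m) = Add(m, Mul(Q, m, Add(70, Mul(-1, m)))) (Function('q')(Q, m) = Add(Mul(Mul(Q, Add(70, Mul(-1, m))), m), m) = Add(Mul(Q, m, Add(70, Mul(-1, m))), m) = Add(m, Mul(Q, m, Add(70, Mul(-1, m)))))
Add(Pow(Function('E')(Add(Add(2, 1), 4)), 3), Function('q')(-55, 34)) = Add(Pow(Add(8, Pow(Add(Add(2, 1), 4), 2), Mul(4, Add(Add(2, 1), 4))), 3), Mul(34, Add(1, Mul(70, -55), Mul(-1, -55, 34)))) = Add(Pow(Add(8, Pow(Add(3, 4), 2), Mul(4, Add(3, 4))), 3), Mul(34, Add(1, -3850, 1870))) = Add(Pow(Add(8, Pow(7, 2), Mul(4, 7)), 3), Mul(34, -1979)) = Add(Pow(Add(8, 49, 28), 3), -67286) = Add(Pow(85, 3), -67286) = Add(614125, -67286) = 546839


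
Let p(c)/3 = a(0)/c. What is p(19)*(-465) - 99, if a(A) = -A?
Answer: -99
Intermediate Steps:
p(c) = 0 (p(c) = 3*((-1*0)/c) = 3*(0/c) = 3*0 = 0)
p(19)*(-465) - 99 = 0*(-465) - 99 = 0 - 99 = -99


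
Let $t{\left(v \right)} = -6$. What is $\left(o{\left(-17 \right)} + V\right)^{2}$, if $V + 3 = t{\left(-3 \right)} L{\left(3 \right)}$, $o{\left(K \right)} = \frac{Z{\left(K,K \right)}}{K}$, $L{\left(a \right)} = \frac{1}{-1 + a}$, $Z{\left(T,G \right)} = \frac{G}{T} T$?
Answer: $25$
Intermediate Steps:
$Z{\left(T,G \right)} = G$
$o{\left(K \right)} = 1$ ($o{\left(K \right)} = \frac{K}{K} = 1$)
$V = -6$ ($V = -3 - \frac{6}{-1 + 3} = -3 - \frac{6}{2} = -3 - 3 = -6$)
$\left(o{\left(-17 \right)} + V\right)^{2} = \left(1 - 6\right)^{2} = \left(-5\right)^{2} = 25$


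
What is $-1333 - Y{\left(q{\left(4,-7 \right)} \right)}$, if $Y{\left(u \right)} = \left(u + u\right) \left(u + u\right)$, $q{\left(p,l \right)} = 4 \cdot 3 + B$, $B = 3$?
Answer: $-2233$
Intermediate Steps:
$q{\left(p,l \right)} = 15$ ($q{\left(p,l \right)} = 4 \cdot 3 + 3 = 12 + 3 = 15$)
$Y{\left(u \right)} = 4 u^{2}$ ($Y{\left(u \right)} = 2 u 2 u = 4 u^{2}$)
$-1333 - Y{\left(q{\left(4,-7 \right)} \right)} = -1333 - 4 \cdot 15^{2} = -1333 - 4 \cdot 225 = -1333 - 900 = -2233$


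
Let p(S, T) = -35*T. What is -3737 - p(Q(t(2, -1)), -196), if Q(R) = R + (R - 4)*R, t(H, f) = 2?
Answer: -10597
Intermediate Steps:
Q(R) = R + R*(-4 + R) (Q(R) = R + (-4 + R)*R = R + R*(-4 + R))
-3737 - p(Q(t(2, -1)), -196) = -3737 - (-35)*(-196) = -3737 - 1*6860 = -3737 - 6860 = -10597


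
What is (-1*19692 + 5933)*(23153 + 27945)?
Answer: -703057382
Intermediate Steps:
(-1*19692 + 5933)*(23153 + 27945) = (-19692 + 5933)*51098 = -13759*51098 = -703057382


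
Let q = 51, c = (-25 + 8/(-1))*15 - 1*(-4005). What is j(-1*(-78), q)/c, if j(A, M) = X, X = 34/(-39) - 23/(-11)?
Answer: 523/1505790 ≈ 0.00034733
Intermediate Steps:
c = 3510 (c = (-25 + 8*(-1))*15 + 4005 = (-25 - 8)*15 + 4005 = -33*15 + 4005 = -495 + 4005 = 3510)
X = 523/429 (X = 34*(-1/39) - 23*(-1/11) = -34/39 + 23/11 = 523/429 ≈ 1.2191)
j(A, M) = 523/429
j(-1*(-78), q)/c = (523/429)/3510 = (523/429)*(1/3510) = 523/1505790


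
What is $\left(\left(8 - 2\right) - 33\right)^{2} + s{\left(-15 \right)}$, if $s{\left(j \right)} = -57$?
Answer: $672$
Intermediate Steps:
$\left(\left(8 - 2\right) - 33\right)^{2} + s{\left(-15 \right)} = \left(\left(8 - 2\right) - 33\right)^{2} - 57 = \left(6 - 33\right)^{2} - 57 = \left(-27\right)^{2} - 57 = 729 - 57 = 672$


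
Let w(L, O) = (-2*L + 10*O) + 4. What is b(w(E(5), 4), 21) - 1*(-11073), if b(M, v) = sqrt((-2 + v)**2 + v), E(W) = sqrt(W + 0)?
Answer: 11073 + sqrt(382) ≈ 11093.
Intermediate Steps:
E(W) = sqrt(W)
w(L, O) = 4 - 2*L + 10*O
b(M, v) = sqrt(v + (-2 + v)**2)
b(w(E(5), 4), 21) - 1*(-11073) = sqrt(21 + (-2 + 21)**2) - 1*(-11073) = sqrt(21 + 19**2) + 11073 = sqrt(21 + 361) + 11073 = sqrt(382) + 11073 = 11073 + sqrt(382)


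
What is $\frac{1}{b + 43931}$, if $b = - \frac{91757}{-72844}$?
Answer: $\frac{72844}{3200201521} \approx 2.2762 \cdot 10^{-5}$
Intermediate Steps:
$b = \frac{91757}{72844}$ ($b = \left(-91757\right) \left(- \frac{1}{72844}\right) = \frac{91757}{72844} \approx 1.2596$)
$\frac{1}{b + 43931} = \frac{1}{\frac{91757}{72844} + 43931} = \frac{1}{\frac{3200201521}{72844}} = \frac{72844}{3200201521}$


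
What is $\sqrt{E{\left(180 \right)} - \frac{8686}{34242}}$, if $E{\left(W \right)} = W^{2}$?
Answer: $\frac{\sqrt{9497293611897}}{17121} \approx 180.0$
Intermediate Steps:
$\sqrt{E{\left(180 \right)} - \frac{8686}{34242}} = \sqrt{180^{2} - \frac{8686}{34242}} = \sqrt{32400 - \frac{4343}{17121}} = \sqrt{\frac{554716057}{17121}} = \frac{\sqrt{9497293611897}}{17121}$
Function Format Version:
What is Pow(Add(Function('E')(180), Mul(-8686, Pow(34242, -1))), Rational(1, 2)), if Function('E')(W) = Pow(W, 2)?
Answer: Mul(Rational(1, 17121), Pow(9497293611897, Rational(1, 2))) ≈ 180.00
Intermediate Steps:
Pow(Add(Function('E')(180), Mul(-8686, Pow(34242, -1))), Rational(1, 2)) = Pow(Add(Pow(180, 2), Mul(-8686, Pow(34242, -1))), Rational(1, 2)) = Pow(Add(32400, Mul(-8686, Rational(1, 34242))), Rational(1, 2)) = Pow(Add(32400, Rational(-4343, 17121)), Rational(1, 2)) = Pow(Rational(554716057, 17121), Rational(1, 2)) = Mul(Rational(1, 17121), Pow(9497293611897, Rational(1, 2)))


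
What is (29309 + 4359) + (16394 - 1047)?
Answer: 49015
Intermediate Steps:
(29309 + 4359) + (16394 - 1047) = 33668 + 15347 = 49015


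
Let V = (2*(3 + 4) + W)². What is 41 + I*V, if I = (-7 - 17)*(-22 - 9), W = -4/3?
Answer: 358235/3 ≈ 1.1941e+5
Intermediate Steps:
W = -4/3 (W = -4*⅓ = -4/3 ≈ -1.3333)
V = 1444/9 (V = (2*(3 + 4) - 4/3)² = (2*7 - 4/3)² = (14 - 4/3)² = (38/3)² = 1444/9 ≈ 160.44)
I = 744 (I = -24*(-31) = 744)
41 + I*V = 41 + 744*(1444/9) = 41 + 358112/3 = 358235/3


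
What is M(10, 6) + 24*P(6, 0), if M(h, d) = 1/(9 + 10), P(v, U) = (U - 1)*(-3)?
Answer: 1369/19 ≈ 72.053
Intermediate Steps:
P(v, U) = 3 - 3*U (P(v, U) = (-1 + U)*(-3) = 3 - 3*U)
M(h, d) = 1/19
M(10, 6) + 24*P(6, 0) = 1/19 + 24*(3 - 3*0) = 1/19 + 24*(3 + 0) = 1/19 + 24*3 = 1/19 + 72 = 1369/19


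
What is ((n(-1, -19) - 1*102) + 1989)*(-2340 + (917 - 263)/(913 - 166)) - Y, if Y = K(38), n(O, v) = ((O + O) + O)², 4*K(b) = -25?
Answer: -1472411301/332 ≈ -4.4350e+6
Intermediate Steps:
K(b) = -25/4 (K(b) = (¼)*(-25) = -25/4)
n(O, v) = 9*O² (n(O, v) = (2*O + O)² = (3*O)² = 9*O²)
Y = -25/4 ≈ -6.2500
((n(-1, -19) - 1*102) + 1989)*(-2340 + (917 - 263)/(913 - 166)) - Y = ((9*(-1)² - 1*102) + 1989)*(-2340 + (917 - 263)/(913 - 166)) - 1*(-25/4) = ((9*1 - 102) + 1989)*(-2340 + 654/747) + 25/4 = ((9 - 102) + 1989)*(-2340 + 654*(1/747)) + 25/4 = (-93 + 1989)*(-2340 + 218/249) + 25/4 = 1896*(-582442/249) + 25/4 = -368103344/83 + 25/4 = -1472411301/332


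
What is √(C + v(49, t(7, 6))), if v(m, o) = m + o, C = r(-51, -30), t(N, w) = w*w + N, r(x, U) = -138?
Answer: I*√46 ≈ 6.7823*I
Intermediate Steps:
t(N, w) = N + w² (t(N, w) = w² + N = N + w²)
C = -138
√(C + v(49, t(7, 6))) = √(-138 + (49 + (7 + 6²))) = √(-138 + (49 + (7 + 36))) = √(-138 + (49 + 43)) = √(-138 + 92) = √(-46) = I*√46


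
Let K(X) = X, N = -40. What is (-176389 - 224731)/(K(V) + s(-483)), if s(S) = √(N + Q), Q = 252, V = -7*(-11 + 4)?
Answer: -19654880/2189 + 802240*√53/2189 ≈ -6310.9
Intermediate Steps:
V = 49 (V = -7*(-7) = 49)
s(S) = 2*√53 (s(S) = √(-40 + 252) = √212 = 2*√53)
(-176389 - 224731)/(K(V) + s(-483)) = (-176389 - 224731)/(49 + 2*√53) = -401120/(49 + 2*√53)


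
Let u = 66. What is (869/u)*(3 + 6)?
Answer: 237/2 ≈ 118.50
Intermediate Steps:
(869/u)*(3 + 6) = (869/66)*(3 + 6) = (869*(1/66))*9 = (79/6)*9 = 237/2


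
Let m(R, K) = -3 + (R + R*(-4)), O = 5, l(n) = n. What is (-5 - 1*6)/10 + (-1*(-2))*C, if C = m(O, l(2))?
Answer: -371/10 ≈ -37.100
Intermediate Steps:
m(R, K) = -3 - 3*R (m(R, K) = -3 + (R - 4*R) = -3 - 3*R)
C = -18 (C = -3 - 3*5 = -3 - 15 = -18)
(-5 - 1*6)/10 + (-1*(-2))*C = (-5 - 1*6)/10 - 1*(-2)*(-18) = (-5 - 6)*(⅒) + 2*(-18) = -11*⅒ - 36 = -11/10 - 36 = -371/10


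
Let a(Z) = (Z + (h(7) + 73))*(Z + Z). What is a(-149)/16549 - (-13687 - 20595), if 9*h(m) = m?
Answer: 5106197108/148941 ≈ 34283.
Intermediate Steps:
h(m) = m/9
a(Z) = 2*Z*(664/9 + Z) (a(Z) = (Z + ((⅑)*7 + 73))*(Z + Z) = (Z + (7/9 + 73))*(2*Z) = (Z + 664/9)*(2*Z) = (664/9 + Z)*(2*Z) = 2*Z*(664/9 + Z))
a(-149)/16549 - (-13687 - 20595) = ((2/9)*(-149)*(664 + 9*(-149)))/16549 - (-13687 - 20595) = ((2/9)*(-149)*(664 - 1341))*(1/16549) - 1*(-34282) = ((2/9)*(-149)*(-677))*(1/16549) + 34282 = (201746/9)*(1/16549) + 34282 = 201746/148941 + 34282 = 5106197108/148941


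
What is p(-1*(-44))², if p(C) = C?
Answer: 1936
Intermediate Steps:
p(-1*(-44))² = (-1*(-44))² = 44² = 1936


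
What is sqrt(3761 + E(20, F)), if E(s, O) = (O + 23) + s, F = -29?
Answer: 5*sqrt(151) ≈ 61.441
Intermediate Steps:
E(s, O) = 23 + O + s (E(s, O) = (23 + O) + s = 23 + O + s)
sqrt(3761 + E(20, F)) = sqrt(3761 + (23 - 29 + 20)) = sqrt(3761 + 14) = sqrt(3775) = 5*sqrt(151)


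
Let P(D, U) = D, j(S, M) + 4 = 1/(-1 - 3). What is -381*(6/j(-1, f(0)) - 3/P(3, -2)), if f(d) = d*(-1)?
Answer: 15621/17 ≈ 918.88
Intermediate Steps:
f(d) = -d
j(S, M) = -17/4 (j(S, M) = -4 + 1/(-1 - 3) = -4 + 1/(-4) = -4 - 1/4 = -17/4)
-381*(6/j(-1, f(0)) - 3/P(3, -2)) = -381*(6/(-17/4) - 3/3) = -381*(6*(-4/17) - 3*1/3) = -381*(-24/17 - 1) = -381*(-41/17) = 15621/17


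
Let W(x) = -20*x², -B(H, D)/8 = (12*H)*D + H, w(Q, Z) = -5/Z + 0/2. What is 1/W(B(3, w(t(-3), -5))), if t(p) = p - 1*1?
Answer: -1/1946880 ≈ -5.1364e-7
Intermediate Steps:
t(p) = -1 + p (t(p) = p - 1 = -1 + p)
w(Q, Z) = -5/Z (w(Q, Z) = -5/Z + 0*(½) = -5/Z + 0 = -5/Z)
B(H, D) = -8*H - 96*D*H (B(H, D) = -8*((12*H)*D + H) = -8*(12*D*H + H) = -8*(H + 12*D*H) = -8*H - 96*D*H)
1/W(B(3, w(t(-3), -5))) = 1/(-20*576*(1 + 12*(-5/(-5)))²) = 1/(-20*576*(1 + 12*(-5*(-⅕)))²) = 1/(-20*576*(1 + 12*1)²) = 1/(-20*576*(1 + 12)²) = 1/(-20*(-8*3*13)²) = 1/(-20*(-312)²) = 1/(-20*97344) = 1/(-1946880) = -1/1946880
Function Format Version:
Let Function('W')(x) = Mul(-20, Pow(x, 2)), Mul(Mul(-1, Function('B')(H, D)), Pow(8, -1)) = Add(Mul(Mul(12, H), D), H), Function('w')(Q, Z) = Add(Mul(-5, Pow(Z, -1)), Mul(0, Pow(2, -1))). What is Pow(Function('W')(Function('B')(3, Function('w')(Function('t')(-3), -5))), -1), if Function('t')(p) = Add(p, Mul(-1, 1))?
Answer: Rational(-1, 1946880) ≈ -5.1364e-7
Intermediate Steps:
Function('t')(p) = Add(-1, p) (Function('t')(p) = Add(p, -1) = Add(-1, p))
Function('w')(Q, Z) = Mul(-5, Pow(Z, -1)) (Function('w')(Q, Z) = Add(Mul(-5, Pow(Z, -1)), Mul(0, Rational(1, 2))) = Add(Mul(-5, Pow(Z, -1)), 0) = Mul(-5, Pow(Z, -1)))
Function('B')(H, D) = Add(Mul(-8, H), Mul(-96, D, H)) (Function('B')(H, D) = Mul(-8, Add(Mul(Mul(12, H), D), H)) = Mul(-8, Add(Mul(12, D, H), H)) = Mul(-8, Add(H, Mul(12, D, H))) = Add(Mul(-8, H), Mul(-96, D, H)))
Pow(Function('W')(Function('B')(3, Function('w')(Function('t')(-3), -5))), -1) = Pow(Mul(-20, Pow(Mul(-8, 3, Add(1, Mul(12, Mul(-5, Pow(-5, -1))))), 2)), -1) = Pow(Mul(-20, Pow(Mul(-8, 3, Add(1, Mul(12, Mul(-5, Rational(-1, 5))))), 2)), -1) = Pow(Mul(-20, Pow(Mul(-8, 3, Add(1, Mul(12, 1))), 2)), -1) = Pow(Mul(-20, Pow(Mul(-8, 3, Add(1, 12)), 2)), -1) = Pow(Mul(-20, Pow(Mul(-8, 3, 13), 2)), -1) = Pow(Mul(-20, Pow(-312, 2)), -1) = Pow(Mul(-20, 97344), -1) = Pow(-1946880, -1) = Rational(-1, 1946880)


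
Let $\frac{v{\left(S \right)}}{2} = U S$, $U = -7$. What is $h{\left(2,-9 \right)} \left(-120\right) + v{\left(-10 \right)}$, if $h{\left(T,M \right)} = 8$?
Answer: $-820$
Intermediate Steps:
$v{\left(S \right)} = - 14 S$ ($v{\left(S \right)} = 2 \left(- 7 S\right) = - 14 S$)
$h{\left(2,-9 \right)} \left(-120\right) + v{\left(-10 \right)} = 8 \left(-120\right) - -140 = -960 + 140 = -820$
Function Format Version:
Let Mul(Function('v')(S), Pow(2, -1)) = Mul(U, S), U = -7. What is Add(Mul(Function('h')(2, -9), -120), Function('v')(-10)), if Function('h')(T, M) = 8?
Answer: -820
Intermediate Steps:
Function('v')(S) = Mul(-14, S) (Function('v')(S) = Mul(2, Mul(-7, S)) = Mul(-14, S))
Add(Mul(Function('h')(2, -9), -120), Function('v')(-10)) = Add(Mul(8, -120), Mul(-14, -10)) = Add(-960, 140) = -820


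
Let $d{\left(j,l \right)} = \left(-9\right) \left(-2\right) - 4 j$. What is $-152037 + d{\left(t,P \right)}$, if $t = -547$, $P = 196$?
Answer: $-149831$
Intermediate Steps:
$d{\left(j,l \right)} = 18 - 4 j$
$-152037 + d{\left(t,P \right)} = -152037 + \left(18 - -2188\right) = -152037 + \left(18 + 2188\right) = -152037 + 2206 = -149831$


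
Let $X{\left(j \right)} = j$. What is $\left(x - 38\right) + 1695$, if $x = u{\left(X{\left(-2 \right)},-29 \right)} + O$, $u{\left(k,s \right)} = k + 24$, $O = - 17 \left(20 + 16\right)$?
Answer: $1067$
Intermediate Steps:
$O = -612$ ($O = \left(-17\right) 36 = -612$)
$u{\left(k,s \right)} = 24 + k$
$x = -590$ ($x = \left(24 - 2\right) - 612 = 22 - 612 = -590$)
$\left(x - 38\right) + 1695 = \left(-590 - 38\right) + 1695 = -628 + 1695 = 1067$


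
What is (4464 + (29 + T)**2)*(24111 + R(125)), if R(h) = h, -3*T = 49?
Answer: 1008702320/9 ≈ 1.1208e+8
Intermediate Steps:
T = -49/3 (T = -1/3*49 = -49/3 ≈ -16.333)
(4464 + (29 + T)**2)*(24111 + R(125)) = (4464 + (29 - 49/3)**2)*(24111 + 125) = (4464 + (38/3)**2)*24236 = (4464 + 1444/9)*24236 = (41620/9)*24236 = 1008702320/9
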